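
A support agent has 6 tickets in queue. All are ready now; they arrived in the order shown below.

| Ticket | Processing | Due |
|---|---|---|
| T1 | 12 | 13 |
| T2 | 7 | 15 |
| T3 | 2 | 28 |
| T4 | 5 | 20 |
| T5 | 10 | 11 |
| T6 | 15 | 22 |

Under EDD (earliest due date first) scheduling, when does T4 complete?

EDD (increasing due date): T5 T1 T2 T4 T6 T3.
T5: 0→10
T1: 10→22
T2: 22→29
T4: 29→34

34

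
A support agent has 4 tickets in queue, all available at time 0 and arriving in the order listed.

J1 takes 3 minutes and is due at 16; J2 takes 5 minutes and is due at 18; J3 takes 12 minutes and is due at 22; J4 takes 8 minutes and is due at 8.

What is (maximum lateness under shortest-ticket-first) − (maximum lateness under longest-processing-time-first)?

SPT (increasing processing time): J1 J2 J4 J3.
J1: 0→3, due 16, lateness -13
J2: 3→8, due 18, lateness -10
J4: 8→16, due 8, lateness 8
J3: 16→28, due 22, lateness 6
Maximum = 8.
LPT (decreasing processing time): J3 J4 J2 J1.
J3: 0→12, due 22, lateness -10
J4: 12→20, due 8, lateness 12
J2: 20→25, due 18, lateness 7
J1: 25→28, due 16, lateness 12
Maximum = 12.
Difference = 8 − 12 = -4.

-4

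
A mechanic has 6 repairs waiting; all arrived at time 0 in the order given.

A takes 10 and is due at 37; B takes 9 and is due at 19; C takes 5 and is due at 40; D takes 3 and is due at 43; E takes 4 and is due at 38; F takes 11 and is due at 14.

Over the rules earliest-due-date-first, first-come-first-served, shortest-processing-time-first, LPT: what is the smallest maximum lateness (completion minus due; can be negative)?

1

EDD (increasing due date): F B A E C D.
F: 0→11, due 14, lateness -3
B: 11→20, due 19, lateness 1
A: 20→30, due 37, lateness -7
E: 30→34, due 38, lateness -4
C: 34→39, due 40, lateness -1
D: 39→42, due 43, lateness -1
Maximum = 1.
FIFO (arrival order): A B C D E F.
A: 0→10, due 37, lateness -27
B: 10→19, due 19, lateness 0
C: 19→24, due 40, lateness -16
D: 24→27, due 43, lateness -16
E: 27→31, due 38, lateness -7
F: 31→42, due 14, lateness 28
Maximum = 28.
SPT (increasing processing time): D E C B A F.
D: 0→3, due 43, lateness -40
E: 3→7, due 38, lateness -31
C: 7→12, due 40, lateness -28
B: 12→21, due 19, lateness 2
A: 21→31, due 37, lateness -6
F: 31→42, due 14, lateness 28
Maximum = 28.
LPT (decreasing processing time): F A B C E D.
F: 0→11, due 14, lateness -3
A: 11→21, due 37, lateness -16
B: 21→30, due 19, lateness 11
C: 30→35, due 40, lateness -5
E: 35→39, due 38, lateness 1
D: 39→42, due 43, lateness -1
Maximum = 11.
EDD 1, FIFO 28, SPT 28, LPT 11 → minimum 1.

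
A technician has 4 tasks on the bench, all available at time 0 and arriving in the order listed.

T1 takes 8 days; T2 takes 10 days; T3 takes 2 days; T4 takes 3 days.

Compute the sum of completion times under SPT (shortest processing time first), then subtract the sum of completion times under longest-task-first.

SPT (increasing processing time): T3 T4 T1 T2.
T3: 0→2
T4: 2→5
T1: 5→13
T2: 13→23
Sum = 2+5+13+23 = 43.
LPT (decreasing processing time): T2 T1 T4 T3.
T2: 0→10
T1: 10→18
T4: 18→21
T3: 21→23
Sum = 10+18+21+23 = 72.
Difference = 43 − 72 = -29.

-29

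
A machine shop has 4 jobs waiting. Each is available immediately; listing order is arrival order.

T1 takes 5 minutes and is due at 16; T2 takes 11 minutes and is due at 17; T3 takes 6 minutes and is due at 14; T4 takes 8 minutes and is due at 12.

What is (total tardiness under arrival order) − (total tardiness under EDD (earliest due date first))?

FIFO (arrival order): T1 T2 T3 T4.
T1: 0→5, due 16, tardiness 0
T2: 5→16, due 17, tardiness 0
T3: 16→22, due 14, tardiness 8
T4: 22→30, due 12, tardiness 18
Sum = 0+0+8+18 = 26.
EDD (increasing due date): T4 T3 T1 T2.
T4: 0→8, due 12, tardiness 0
T3: 8→14, due 14, tardiness 0
T1: 14→19, due 16, tardiness 3
T2: 19→30, due 17, tardiness 13
Sum = 0+0+3+13 = 16.
Difference = 26 − 16 = 10.

10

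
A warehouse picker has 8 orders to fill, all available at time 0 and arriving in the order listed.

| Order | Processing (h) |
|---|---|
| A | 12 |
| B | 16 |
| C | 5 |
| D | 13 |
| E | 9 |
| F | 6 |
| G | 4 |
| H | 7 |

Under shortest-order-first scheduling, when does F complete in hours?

15

SPT (increasing processing time): G C F H E A D B.
G: 0→4
C: 4→9
F: 9→15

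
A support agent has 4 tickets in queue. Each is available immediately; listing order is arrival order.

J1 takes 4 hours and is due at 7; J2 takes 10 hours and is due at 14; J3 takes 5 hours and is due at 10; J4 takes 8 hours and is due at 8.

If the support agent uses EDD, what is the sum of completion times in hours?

60

EDD (increasing due date): J1 J4 J3 J2.
J1: 0→4
J4: 4→12
J3: 12→17
J2: 17→27
Sum = 4+12+17+27 = 60.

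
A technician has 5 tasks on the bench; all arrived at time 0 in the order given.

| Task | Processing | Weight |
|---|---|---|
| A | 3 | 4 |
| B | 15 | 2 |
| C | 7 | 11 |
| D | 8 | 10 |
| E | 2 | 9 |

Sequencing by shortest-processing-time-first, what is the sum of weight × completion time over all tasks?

SPT (increasing processing time): E A C D B.
E: finishes 2, weight 9, w·C = 18
A: finishes 5, weight 4, w·C = 20
C: finishes 12, weight 11, w·C = 132
D: finishes 20, weight 10, w·C = 200
B: finishes 35, weight 2, w·C = 70
Sum = 18+20+132+200+70 = 440.

440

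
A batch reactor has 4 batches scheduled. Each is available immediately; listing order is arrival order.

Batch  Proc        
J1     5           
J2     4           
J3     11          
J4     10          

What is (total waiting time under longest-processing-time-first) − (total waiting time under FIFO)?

24

LPT (decreasing processing time): J3 J4 J1 J2.
J3: waits 0, runs 0→11
J4: waits 11, runs 11→21
J1: waits 21, runs 21→26
J2: waits 26, runs 26→30
Sum = 0+11+21+26 = 58.
FIFO (arrival order): J1 J2 J3 J4.
J1: waits 0, runs 0→5
J2: waits 5, runs 5→9
J3: waits 9, runs 9→20
J4: waits 20, runs 20→30
Sum = 0+5+9+20 = 34.
Difference = 58 − 34 = 24.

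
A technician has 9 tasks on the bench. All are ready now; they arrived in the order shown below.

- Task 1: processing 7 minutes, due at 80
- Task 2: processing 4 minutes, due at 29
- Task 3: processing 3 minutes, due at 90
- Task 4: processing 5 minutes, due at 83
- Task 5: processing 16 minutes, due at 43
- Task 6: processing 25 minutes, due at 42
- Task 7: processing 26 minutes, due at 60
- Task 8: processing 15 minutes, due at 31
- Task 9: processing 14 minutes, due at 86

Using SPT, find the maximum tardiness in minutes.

55

SPT (increasing processing time): Task 3 Task 2 Task 4 Task 1 Task 9 Task 8 Task 5 Task 6 Task 7.
Task 3: 0→3, due 90, tardiness 0
Task 2: 3→7, due 29, tardiness 0
Task 4: 7→12, due 83, tardiness 0
Task 1: 12→19, due 80, tardiness 0
Task 9: 19→33, due 86, tardiness 0
Task 8: 33→48, due 31, tardiness 17
Task 5: 48→64, due 43, tardiness 21
Task 6: 64→89, due 42, tardiness 47
Task 7: 89→115, due 60, tardiness 55
Maximum = 55.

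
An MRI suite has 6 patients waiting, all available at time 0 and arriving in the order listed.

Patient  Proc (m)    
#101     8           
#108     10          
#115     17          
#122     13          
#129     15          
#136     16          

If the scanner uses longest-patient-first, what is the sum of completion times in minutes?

309

LPT (decreasing processing time): #115 #136 #129 #122 #108 #101.
#115: 0→17
#136: 17→33
#129: 33→48
#122: 48→61
#108: 61→71
#101: 71→79
Sum = 17+33+48+61+71+79 = 309.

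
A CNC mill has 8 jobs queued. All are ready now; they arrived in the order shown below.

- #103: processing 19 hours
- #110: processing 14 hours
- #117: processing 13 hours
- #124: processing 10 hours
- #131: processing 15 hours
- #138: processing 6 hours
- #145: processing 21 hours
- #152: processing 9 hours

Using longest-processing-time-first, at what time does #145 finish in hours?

LPT (decreasing processing time): #145 #103 #131 #110 #117 #124 #152 #138.
#145: 0→21

21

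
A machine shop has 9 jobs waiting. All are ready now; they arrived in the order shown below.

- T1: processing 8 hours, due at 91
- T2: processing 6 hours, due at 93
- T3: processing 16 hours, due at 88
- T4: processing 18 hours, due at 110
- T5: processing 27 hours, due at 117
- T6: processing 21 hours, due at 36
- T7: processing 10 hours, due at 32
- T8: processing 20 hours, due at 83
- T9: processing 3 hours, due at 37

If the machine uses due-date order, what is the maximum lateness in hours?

EDD (increasing due date): T7 T6 T9 T8 T3 T1 T2 T4 T5.
T7: 0→10, due 32, lateness -22
T6: 10→31, due 36, lateness -5
T9: 31→34, due 37, lateness -3
T8: 34→54, due 83, lateness -29
T3: 54→70, due 88, lateness -18
T1: 70→78, due 91, lateness -13
T2: 78→84, due 93, lateness -9
T4: 84→102, due 110, lateness -8
T5: 102→129, due 117, lateness 12
Maximum = 12.

12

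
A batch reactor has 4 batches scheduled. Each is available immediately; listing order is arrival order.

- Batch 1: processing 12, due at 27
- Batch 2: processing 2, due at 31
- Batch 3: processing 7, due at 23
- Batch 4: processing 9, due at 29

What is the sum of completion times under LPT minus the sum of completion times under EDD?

7

LPT (decreasing processing time): Batch 1 Batch 4 Batch 3 Batch 2.
Batch 1: 0→12
Batch 4: 12→21
Batch 3: 21→28
Batch 2: 28→30
Sum = 12+21+28+30 = 91.
EDD (increasing due date): Batch 3 Batch 1 Batch 4 Batch 2.
Batch 3: 0→7
Batch 1: 7→19
Batch 4: 19→28
Batch 2: 28→30
Sum = 7+19+28+30 = 84.
Difference = 91 − 84 = 7.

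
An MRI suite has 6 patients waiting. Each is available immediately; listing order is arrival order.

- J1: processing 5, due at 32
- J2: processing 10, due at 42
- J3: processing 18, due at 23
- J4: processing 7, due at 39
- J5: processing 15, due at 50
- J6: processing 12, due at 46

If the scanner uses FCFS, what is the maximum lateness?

21

FIFO (arrival order): J1 J2 J3 J4 J5 J6.
J1: 0→5, due 32, lateness -27
J2: 5→15, due 42, lateness -27
J3: 15→33, due 23, lateness 10
J4: 33→40, due 39, lateness 1
J5: 40→55, due 50, lateness 5
J6: 55→67, due 46, lateness 21
Maximum = 21.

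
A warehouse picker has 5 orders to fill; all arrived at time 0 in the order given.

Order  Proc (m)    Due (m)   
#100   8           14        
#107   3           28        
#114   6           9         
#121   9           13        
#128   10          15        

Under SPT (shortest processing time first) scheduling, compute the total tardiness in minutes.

SPT (increasing processing time): #107 #114 #100 #121 #128.
#107: 0→3, due 28, tardiness 0
#114: 3→9, due 9, tardiness 0
#100: 9→17, due 14, tardiness 3
#121: 17→26, due 13, tardiness 13
#128: 26→36, due 15, tardiness 21
Sum = 0+0+3+13+21 = 37.

37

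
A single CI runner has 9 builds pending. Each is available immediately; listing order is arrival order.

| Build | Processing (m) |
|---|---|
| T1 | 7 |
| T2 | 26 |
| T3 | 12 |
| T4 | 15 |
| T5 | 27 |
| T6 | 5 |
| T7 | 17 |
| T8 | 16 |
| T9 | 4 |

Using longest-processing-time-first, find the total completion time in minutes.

824

LPT (decreasing processing time): T5 T2 T7 T8 T4 T3 T1 T6 T9.
T5: 0→27
T2: 27→53
T7: 53→70
T8: 70→86
T4: 86→101
T3: 101→113
T1: 113→120
T6: 120→125
T9: 125→129
Sum = 27+53+70+86+101+113+120+125+129 = 824.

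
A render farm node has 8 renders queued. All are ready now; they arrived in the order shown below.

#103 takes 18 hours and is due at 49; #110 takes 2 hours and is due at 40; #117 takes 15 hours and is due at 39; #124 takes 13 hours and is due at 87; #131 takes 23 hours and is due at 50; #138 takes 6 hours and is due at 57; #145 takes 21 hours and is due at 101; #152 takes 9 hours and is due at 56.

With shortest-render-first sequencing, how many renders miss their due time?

3

SPT (increasing processing time): #110 #138 #152 #124 #117 #103 #145 #131.
#110: 0→2, due 40, tardiness 0
#138: 2→8, due 57, tardiness 0
#152: 8→17, due 56, tardiness 0
#124: 17→30, due 87, tardiness 0
#117: 30→45, due 39, tardiness 6
#103: 45→63, due 49, tardiness 14
#145: 63→84, due 101, tardiness 0
#131: 84→107, due 50, tardiness 57
Late renders: 3.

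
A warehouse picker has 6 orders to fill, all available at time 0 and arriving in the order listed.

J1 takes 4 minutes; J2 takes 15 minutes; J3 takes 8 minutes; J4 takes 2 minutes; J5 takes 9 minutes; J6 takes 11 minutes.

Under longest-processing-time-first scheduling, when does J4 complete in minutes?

49

LPT (decreasing processing time): J2 J6 J5 J3 J1 J4.
J2: 0→15
J6: 15→26
J5: 26→35
J3: 35→43
J1: 43→47
J4: 47→49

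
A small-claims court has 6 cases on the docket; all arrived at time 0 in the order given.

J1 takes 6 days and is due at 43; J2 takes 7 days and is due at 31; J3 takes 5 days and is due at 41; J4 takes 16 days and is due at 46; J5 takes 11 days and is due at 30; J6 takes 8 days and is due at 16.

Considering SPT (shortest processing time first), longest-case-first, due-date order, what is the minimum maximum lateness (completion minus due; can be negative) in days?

SPT (increasing processing time): J3 J1 J2 J6 J5 J4.
J3: 0→5, due 41, lateness -36
J1: 5→11, due 43, lateness -32
J2: 11→18, due 31, lateness -13
J6: 18→26, due 16, lateness 10
J5: 26→37, due 30, lateness 7
J4: 37→53, due 46, lateness 7
Maximum = 10.
LPT (decreasing processing time): J4 J5 J6 J2 J1 J3.
J4: 0→16, due 46, lateness -30
J5: 16→27, due 30, lateness -3
J6: 27→35, due 16, lateness 19
J2: 35→42, due 31, lateness 11
J1: 42→48, due 43, lateness 5
J3: 48→53, due 41, lateness 12
Maximum = 19.
EDD (increasing due date): J6 J5 J2 J3 J1 J4.
J6: 0→8, due 16, lateness -8
J5: 8→19, due 30, lateness -11
J2: 19→26, due 31, lateness -5
J3: 26→31, due 41, lateness -10
J1: 31→37, due 43, lateness -6
J4: 37→53, due 46, lateness 7
Maximum = 7.
SPT 10, LPT 19, EDD 7 → minimum 7.

7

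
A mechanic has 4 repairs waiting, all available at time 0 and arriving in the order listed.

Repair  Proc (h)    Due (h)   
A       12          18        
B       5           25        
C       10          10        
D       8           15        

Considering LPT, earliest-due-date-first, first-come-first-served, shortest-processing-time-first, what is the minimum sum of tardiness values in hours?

25

LPT (decreasing processing time): A C D B.
A: 0→12, due 18, tardiness 0
C: 12→22, due 10, tardiness 12
D: 22→30, due 15, tardiness 15
B: 30→35, due 25, tardiness 10
Sum = 0+12+15+10 = 37.
EDD (increasing due date): C D A B.
C: 0→10, due 10, tardiness 0
D: 10→18, due 15, tardiness 3
A: 18→30, due 18, tardiness 12
B: 30→35, due 25, tardiness 10
Sum = 0+3+12+10 = 25.
FIFO (arrival order): A B C D.
A: 0→12, due 18, tardiness 0
B: 12→17, due 25, tardiness 0
C: 17→27, due 10, tardiness 17
D: 27→35, due 15, tardiness 20
Sum = 0+0+17+20 = 37.
SPT (increasing processing time): B D C A.
B: 0→5, due 25, tardiness 0
D: 5→13, due 15, tardiness 0
C: 13→23, due 10, tardiness 13
A: 23→35, due 18, tardiness 17
Sum = 0+0+13+17 = 30.
LPT 37, EDD 25, FIFO 37, SPT 30 → minimum 25.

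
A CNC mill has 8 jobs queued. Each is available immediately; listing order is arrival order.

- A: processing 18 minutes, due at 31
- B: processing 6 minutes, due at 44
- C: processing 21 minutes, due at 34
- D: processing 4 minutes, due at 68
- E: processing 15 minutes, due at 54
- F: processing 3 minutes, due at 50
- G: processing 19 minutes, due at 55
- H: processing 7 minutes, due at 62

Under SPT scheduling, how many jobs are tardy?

SPT (increasing processing time): F D B H E A G C.
F: 0→3, due 50, tardiness 0
D: 3→7, due 68, tardiness 0
B: 7→13, due 44, tardiness 0
H: 13→20, due 62, tardiness 0
E: 20→35, due 54, tardiness 0
A: 35→53, due 31, tardiness 22
G: 53→72, due 55, tardiness 17
C: 72→93, due 34, tardiness 59
Late jobs: 3.

3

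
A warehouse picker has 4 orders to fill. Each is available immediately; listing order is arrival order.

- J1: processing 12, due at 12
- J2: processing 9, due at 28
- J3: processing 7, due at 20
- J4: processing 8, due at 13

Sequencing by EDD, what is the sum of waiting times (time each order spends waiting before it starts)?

59

EDD (increasing due date): J1 J4 J3 J2.
J1: waits 0, runs 0→12
J4: waits 12, runs 12→20
J3: waits 20, runs 20→27
J2: waits 27, runs 27→36
Sum = 0+12+20+27 = 59.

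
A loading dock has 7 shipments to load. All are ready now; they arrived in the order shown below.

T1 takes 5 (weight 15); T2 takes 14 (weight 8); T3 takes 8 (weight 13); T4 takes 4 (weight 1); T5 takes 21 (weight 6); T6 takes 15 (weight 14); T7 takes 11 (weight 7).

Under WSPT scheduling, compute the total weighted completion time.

1855

WSPT (decreasing weight/processing-time ratio): T1 T3 T6 T7 T2 T5 T4.
T1: finishes 5, weight 15, w·C = 75
T3: finishes 13, weight 13, w·C = 169
T6: finishes 28, weight 14, w·C = 392
T7: finishes 39, weight 7, w·C = 273
T2: finishes 53, weight 8, w·C = 424
T5: finishes 74, weight 6, w·C = 444
T4: finishes 78, weight 1, w·C = 78
Sum = 75+169+392+273+424+444+78 = 1855.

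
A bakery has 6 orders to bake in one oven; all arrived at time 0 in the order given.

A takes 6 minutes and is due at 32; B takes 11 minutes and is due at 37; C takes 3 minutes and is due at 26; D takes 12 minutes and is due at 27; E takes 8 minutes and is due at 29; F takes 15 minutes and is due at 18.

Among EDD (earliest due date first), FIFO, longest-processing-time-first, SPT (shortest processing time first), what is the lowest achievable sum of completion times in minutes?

EDD (increasing due date): F C D E A B.
F: 0→15
C: 15→18
D: 18→30
E: 30→38
A: 38→44
B: 44→55
Sum = 15+18+30+38+44+55 = 200.
FIFO (arrival order): A B C D E F.
A: 0→6
B: 6→17
C: 17→20
D: 20→32
E: 32→40
F: 40→55
Sum = 6+17+20+32+40+55 = 170.
LPT (decreasing processing time): F D B E A C.
F: 0→15
D: 15→27
B: 27→38
E: 38→46
A: 46→52
C: 52→55
Sum = 15+27+38+46+52+55 = 233.
SPT (increasing processing time): C A E B D F.
C: 0→3
A: 3→9
E: 9→17
B: 17→28
D: 28→40
F: 40→55
Sum = 3+9+17+28+40+55 = 152.
EDD 200, FIFO 170, LPT 233, SPT 152 → minimum 152.

152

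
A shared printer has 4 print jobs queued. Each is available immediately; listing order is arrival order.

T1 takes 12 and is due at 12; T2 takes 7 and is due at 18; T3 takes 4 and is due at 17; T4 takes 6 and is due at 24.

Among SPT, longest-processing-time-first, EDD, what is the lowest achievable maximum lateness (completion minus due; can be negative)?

SPT (increasing processing time): T3 T4 T2 T1.
T3: 0→4, due 17, lateness -13
T4: 4→10, due 24, lateness -14
T2: 10→17, due 18, lateness -1
T1: 17→29, due 12, lateness 17
Maximum = 17.
LPT (decreasing processing time): T1 T2 T4 T3.
T1: 0→12, due 12, lateness 0
T2: 12→19, due 18, lateness 1
T4: 19→25, due 24, lateness 1
T3: 25→29, due 17, lateness 12
Maximum = 12.
EDD (increasing due date): T1 T3 T2 T4.
T1: 0→12, due 12, lateness 0
T3: 12→16, due 17, lateness -1
T2: 16→23, due 18, lateness 5
T4: 23→29, due 24, lateness 5
Maximum = 5.
SPT 17, LPT 12, EDD 5 → minimum 5.

5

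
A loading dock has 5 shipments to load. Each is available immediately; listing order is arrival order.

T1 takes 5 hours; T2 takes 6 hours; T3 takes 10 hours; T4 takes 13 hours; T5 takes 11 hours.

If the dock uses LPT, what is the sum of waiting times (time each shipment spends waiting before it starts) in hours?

LPT (decreasing processing time): T4 T5 T3 T2 T1.
T4: waits 0, runs 0→13
T5: waits 13, runs 13→24
T3: waits 24, runs 24→34
T2: waits 34, runs 34→40
T1: waits 40, runs 40→45
Sum = 0+13+24+34+40 = 111.

111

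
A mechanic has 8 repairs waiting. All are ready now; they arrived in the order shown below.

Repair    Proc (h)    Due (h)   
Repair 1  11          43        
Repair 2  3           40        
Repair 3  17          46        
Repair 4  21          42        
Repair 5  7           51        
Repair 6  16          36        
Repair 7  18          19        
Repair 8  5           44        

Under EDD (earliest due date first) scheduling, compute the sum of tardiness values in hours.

164

EDD (increasing due date): Repair 7 Repair 6 Repair 2 Repair 4 Repair 1 Repair 8 Repair 3 Repair 5.
Repair 7: 0→18, due 19, tardiness 0
Repair 6: 18→34, due 36, tardiness 0
Repair 2: 34→37, due 40, tardiness 0
Repair 4: 37→58, due 42, tardiness 16
Repair 1: 58→69, due 43, tardiness 26
Repair 8: 69→74, due 44, tardiness 30
Repair 3: 74→91, due 46, tardiness 45
Repair 5: 91→98, due 51, tardiness 47
Sum = 0+0+0+16+26+30+45+47 = 164.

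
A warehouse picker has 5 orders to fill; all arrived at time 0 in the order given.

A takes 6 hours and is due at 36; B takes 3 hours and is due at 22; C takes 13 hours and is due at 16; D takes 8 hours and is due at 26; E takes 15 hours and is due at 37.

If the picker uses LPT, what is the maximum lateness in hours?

LPT (decreasing processing time): E C D A B.
E: 0→15, due 37, lateness -22
C: 15→28, due 16, lateness 12
D: 28→36, due 26, lateness 10
A: 36→42, due 36, lateness 6
B: 42→45, due 22, lateness 23
Maximum = 23.

23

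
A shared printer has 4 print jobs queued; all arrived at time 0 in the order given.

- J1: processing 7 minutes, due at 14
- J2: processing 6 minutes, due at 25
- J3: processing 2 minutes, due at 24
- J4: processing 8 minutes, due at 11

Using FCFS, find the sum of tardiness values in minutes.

FIFO (arrival order): J1 J2 J3 J4.
J1: 0→7, due 14, tardiness 0
J2: 7→13, due 25, tardiness 0
J3: 13→15, due 24, tardiness 0
J4: 15→23, due 11, tardiness 12
Sum = 0+0+0+12 = 12.

12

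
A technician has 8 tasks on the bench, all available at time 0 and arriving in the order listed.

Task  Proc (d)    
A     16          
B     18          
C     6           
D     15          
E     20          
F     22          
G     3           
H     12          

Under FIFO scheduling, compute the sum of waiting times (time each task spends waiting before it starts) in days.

FIFO (arrival order): A B C D E F G H.
A: waits 0, runs 0→16
B: waits 16, runs 16→34
C: waits 34, runs 34→40
D: waits 40, runs 40→55
E: waits 55, runs 55→75
F: waits 75, runs 75→97
G: waits 97, runs 97→100
H: waits 100, runs 100→112
Sum = 0+16+34+40+55+75+97+100 = 417.

417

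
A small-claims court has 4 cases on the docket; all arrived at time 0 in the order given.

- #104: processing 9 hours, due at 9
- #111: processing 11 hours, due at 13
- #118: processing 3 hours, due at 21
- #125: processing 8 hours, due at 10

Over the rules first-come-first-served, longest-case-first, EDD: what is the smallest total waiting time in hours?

FIFO (arrival order): #104 #111 #118 #125.
#104: waits 0, runs 0→9
#111: waits 9, runs 9→20
#118: waits 20, runs 20→23
#125: waits 23, runs 23→31
Sum = 0+9+20+23 = 52.
LPT (decreasing processing time): #111 #104 #125 #118.
#111: waits 0, runs 0→11
#104: waits 11, runs 11→20
#125: waits 20, runs 20→28
#118: waits 28, runs 28→31
Sum = 0+11+20+28 = 59.
EDD (increasing due date): #104 #125 #111 #118.
#104: waits 0, runs 0→9
#125: waits 9, runs 9→17
#111: waits 17, runs 17→28
#118: waits 28, runs 28→31
Sum = 0+9+17+28 = 54.
FIFO 52, LPT 59, EDD 54 → minimum 52.

52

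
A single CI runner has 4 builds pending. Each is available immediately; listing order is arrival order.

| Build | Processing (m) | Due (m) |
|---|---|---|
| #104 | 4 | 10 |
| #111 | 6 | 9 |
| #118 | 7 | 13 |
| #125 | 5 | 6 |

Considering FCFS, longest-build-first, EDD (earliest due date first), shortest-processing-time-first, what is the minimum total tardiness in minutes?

16

FIFO (arrival order): #104 #111 #118 #125.
#104: 0→4, due 10, tardiness 0
#111: 4→10, due 9, tardiness 1
#118: 10→17, due 13, tardiness 4
#125: 17→22, due 6, tardiness 16
Sum = 0+1+4+16 = 21.
LPT (decreasing processing time): #118 #111 #125 #104.
#118: 0→7, due 13, tardiness 0
#111: 7→13, due 9, tardiness 4
#125: 13→18, due 6, tardiness 12
#104: 18→22, due 10, tardiness 12
Sum = 0+4+12+12 = 28.
EDD (increasing due date): #125 #111 #104 #118.
#125: 0→5, due 6, tardiness 0
#111: 5→11, due 9, tardiness 2
#104: 11→15, due 10, tardiness 5
#118: 15→22, due 13, tardiness 9
Sum = 0+2+5+9 = 16.
SPT (increasing processing time): #104 #125 #111 #118.
#104: 0→4, due 10, tardiness 0
#125: 4→9, due 6, tardiness 3
#111: 9→15, due 9, tardiness 6
#118: 15→22, due 13, tardiness 9
Sum = 0+3+6+9 = 18.
FIFO 21, LPT 28, EDD 16, SPT 18 → minimum 16.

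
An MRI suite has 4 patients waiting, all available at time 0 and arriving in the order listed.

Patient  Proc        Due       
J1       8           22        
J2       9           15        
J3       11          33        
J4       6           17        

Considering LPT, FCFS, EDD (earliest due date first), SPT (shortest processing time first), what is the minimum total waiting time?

LPT (decreasing processing time): J3 J2 J1 J4.
J3: waits 0, runs 0→11
J2: waits 11, runs 11→20
J1: waits 20, runs 20→28
J4: waits 28, runs 28→34
Sum = 0+11+20+28 = 59.
FIFO (arrival order): J1 J2 J3 J4.
J1: waits 0, runs 0→8
J2: waits 8, runs 8→17
J3: waits 17, runs 17→28
J4: waits 28, runs 28→34
Sum = 0+8+17+28 = 53.
EDD (increasing due date): J2 J4 J1 J3.
J2: waits 0, runs 0→9
J4: waits 9, runs 9→15
J1: waits 15, runs 15→23
J3: waits 23, runs 23→34
Sum = 0+9+15+23 = 47.
SPT (increasing processing time): J4 J1 J2 J3.
J4: waits 0, runs 0→6
J1: waits 6, runs 6→14
J2: waits 14, runs 14→23
J3: waits 23, runs 23→34
Sum = 0+6+14+23 = 43.
LPT 59, FIFO 53, EDD 47, SPT 43 → minimum 43.

43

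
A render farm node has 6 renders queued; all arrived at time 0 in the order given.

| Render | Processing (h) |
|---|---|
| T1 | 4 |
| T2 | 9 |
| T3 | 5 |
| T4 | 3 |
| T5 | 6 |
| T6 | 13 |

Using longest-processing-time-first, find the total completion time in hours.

LPT (decreasing processing time): T6 T2 T5 T3 T1 T4.
T6: 0→13
T2: 13→22
T5: 22→28
T3: 28→33
T1: 33→37
T4: 37→40
Sum = 13+22+28+33+37+40 = 173.

173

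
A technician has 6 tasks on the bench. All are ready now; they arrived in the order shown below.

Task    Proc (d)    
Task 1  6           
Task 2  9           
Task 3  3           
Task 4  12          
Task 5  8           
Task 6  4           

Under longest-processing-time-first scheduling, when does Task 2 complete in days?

LPT (decreasing processing time): Task 4 Task 2 Task 5 Task 1 Task 6 Task 3.
Task 4: 0→12
Task 2: 12→21

21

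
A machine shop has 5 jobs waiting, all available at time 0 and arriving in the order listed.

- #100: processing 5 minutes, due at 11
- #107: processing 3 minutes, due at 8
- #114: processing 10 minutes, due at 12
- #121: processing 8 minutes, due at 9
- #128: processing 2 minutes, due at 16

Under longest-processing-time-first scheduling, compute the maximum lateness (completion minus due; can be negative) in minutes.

18

LPT (decreasing processing time): #114 #121 #100 #107 #128.
#114: 0→10, due 12, lateness -2
#121: 10→18, due 9, lateness 9
#100: 18→23, due 11, lateness 12
#107: 23→26, due 8, lateness 18
#128: 26→28, due 16, lateness 12
Maximum = 18.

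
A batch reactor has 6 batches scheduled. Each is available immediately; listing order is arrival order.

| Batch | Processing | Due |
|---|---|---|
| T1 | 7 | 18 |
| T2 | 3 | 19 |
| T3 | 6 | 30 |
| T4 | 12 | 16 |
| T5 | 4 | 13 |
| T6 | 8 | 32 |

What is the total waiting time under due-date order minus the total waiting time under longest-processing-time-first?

-28

EDD (increasing due date): T5 T4 T1 T2 T3 T6.
T5: waits 0, runs 0→4
T4: waits 4, runs 4→16
T1: waits 16, runs 16→23
T2: waits 23, runs 23→26
T3: waits 26, runs 26→32
T6: waits 32, runs 32→40
Sum = 0+4+16+23+26+32 = 101.
LPT (decreasing processing time): T4 T6 T1 T3 T5 T2.
T4: waits 0, runs 0→12
T6: waits 12, runs 12→20
T1: waits 20, runs 20→27
T3: waits 27, runs 27→33
T5: waits 33, runs 33→37
T2: waits 37, runs 37→40
Sum = 0+12+20+27+33+37 = 129.
Difference = 101 − 129 = -28.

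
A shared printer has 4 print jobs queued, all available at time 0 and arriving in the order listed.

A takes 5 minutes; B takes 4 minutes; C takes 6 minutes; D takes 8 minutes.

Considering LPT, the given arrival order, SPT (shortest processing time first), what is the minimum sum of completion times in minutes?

51

LPT (decreasing processing time): D C A B.
D: 0→8
C: 8→14
A: 14→19
B: 19→23
Sum = 8+14+19+23 = 64.
FIFO (arrival order): A B C D.
A: 0→5
B: 5→9
C: 9→15
D: 15→23
Sum = 5+9+15+23 = 52.
SPT (increasing processing time): B A C D.
B: 0→4
A: 4→9
C: 9→15
D: 15→23
Sum = 4+9+15+23 = 51.
LPT 64, FIFO 52, SPT 51 → minimum 51.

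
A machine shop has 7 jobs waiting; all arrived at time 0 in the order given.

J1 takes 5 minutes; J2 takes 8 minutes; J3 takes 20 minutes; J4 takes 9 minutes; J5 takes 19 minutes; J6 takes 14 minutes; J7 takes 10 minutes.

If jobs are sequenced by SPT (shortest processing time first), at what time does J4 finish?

22

SPT (increasing processing time): J1 J2 J4 J7 J6 J5 J3.
J1: 0→5
J2: 5→13
J4: 13→22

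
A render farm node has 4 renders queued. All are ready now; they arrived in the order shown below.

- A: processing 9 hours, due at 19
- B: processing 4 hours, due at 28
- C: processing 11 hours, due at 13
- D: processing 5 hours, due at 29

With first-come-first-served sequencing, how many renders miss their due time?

1

FIFO (arrival order): A B C D.
A: 0→9, due 19, tardiness 0
B: 9→13, due 28, tardiness 0
C: 13→24, due 13, tardiness 11
D: 24→29, due 29, tardiness 0
Late renders: 1.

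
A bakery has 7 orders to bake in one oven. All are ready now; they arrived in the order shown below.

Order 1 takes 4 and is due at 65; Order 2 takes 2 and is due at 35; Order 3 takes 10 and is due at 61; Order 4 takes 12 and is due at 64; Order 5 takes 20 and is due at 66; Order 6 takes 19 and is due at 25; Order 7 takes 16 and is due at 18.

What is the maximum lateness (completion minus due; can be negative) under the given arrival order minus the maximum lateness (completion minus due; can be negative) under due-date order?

48

FIFO (arrival order): Order 1 Order 2 Order 3 Order 4 Order 5 Order 6 Order 7.
Order 1: 0→4, due 65, lateness -61
Order 2: 4→6, due 35, lateness -29
Order 3: 6→16, due 61, lateness -45
Order 4: 16→28, due 64, lateness -36
Order 5: 28→48, due 66, lateness -18
Order 6: 48→67, due 25, lateness 42
Order 7: 67→83, due 18, lateness 65
Maximum = 65.
EDD (increasing due date): Order 7 Order 6 Order 2 Order 3 Order 4 Order 1 Order 5.
Order 7: 0→16, due 18, lateness -2
Order 6: 16→35, due 25, lateness 10
Order 2: 35→37, due 35, lateness 2
Order 3: 37→47, due 61, lateness -14
Order 4: 47→59, due 64, lateness -5
Order 1: 59→63, due 65, lateness -2
Order 5: 63→83, due 66, lateness 17
Maximum = 17.
Difference = 65 − 17 = 48.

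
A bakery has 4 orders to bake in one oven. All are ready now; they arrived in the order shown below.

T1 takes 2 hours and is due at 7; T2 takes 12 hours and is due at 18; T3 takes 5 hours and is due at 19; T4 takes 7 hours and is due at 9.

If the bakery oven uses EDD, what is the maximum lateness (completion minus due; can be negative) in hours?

EDD (increasing due date): T1 T4 T2 T3.
T1: 0→2, due 7, lateness -5
T4: 2→9, due 9, lateness 0
T2: 9→21, due 18, lateness 3
T3: 21→26, due 19, lateness 7
Maximum = 7.

7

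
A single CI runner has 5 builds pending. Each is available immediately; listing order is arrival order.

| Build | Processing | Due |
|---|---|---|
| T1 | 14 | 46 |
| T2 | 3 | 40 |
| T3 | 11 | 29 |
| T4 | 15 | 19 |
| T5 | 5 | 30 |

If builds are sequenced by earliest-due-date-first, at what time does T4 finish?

15

EDD (increasing due date): T4 T3 T5 T2 T1.
T4: 0→15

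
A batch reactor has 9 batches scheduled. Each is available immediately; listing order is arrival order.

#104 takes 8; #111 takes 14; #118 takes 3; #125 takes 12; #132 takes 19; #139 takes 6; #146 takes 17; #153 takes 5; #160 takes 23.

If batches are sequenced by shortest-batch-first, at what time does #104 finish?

22

SPT (increasing processing time): #118 #153 #139 #104 #125 #111 #146 #132 #160.
#118: 0→3
#153: 3→8
#139: 8→14
#104: 14→22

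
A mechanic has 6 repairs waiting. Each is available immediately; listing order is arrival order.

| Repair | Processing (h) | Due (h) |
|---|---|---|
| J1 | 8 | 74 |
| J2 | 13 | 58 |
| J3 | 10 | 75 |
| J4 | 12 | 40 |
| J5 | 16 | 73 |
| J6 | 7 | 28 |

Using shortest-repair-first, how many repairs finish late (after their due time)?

0

SPT (increasing processing time): J6 J1 J3 J4 J2 J5.
J6: 0→7, due 28, tardiness 0
J1: 7→15, due 74, tardiness 0
J3: 15→25, due 75, tardiness 0
J4: 25→37, due 40, tardiness 0
J2: 37→50, due 58, tardiness 0
J5: 50→66, due 73, tardiness 0
Late repairs: 0.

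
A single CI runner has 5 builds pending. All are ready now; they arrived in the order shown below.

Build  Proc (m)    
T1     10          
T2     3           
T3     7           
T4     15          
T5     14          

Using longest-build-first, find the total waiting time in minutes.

129

LPT (decreasing processing time): T4 T5 T1 T3 T2.
T4: waits 0, runs 0→15
T5: waits 15, runs 15→29
T1: waits 29, runs 29→39
T3: waits 39, runs 39→46
T2: waits 46, runs 46→49
Sum = 0+15+29+39+46 = 129.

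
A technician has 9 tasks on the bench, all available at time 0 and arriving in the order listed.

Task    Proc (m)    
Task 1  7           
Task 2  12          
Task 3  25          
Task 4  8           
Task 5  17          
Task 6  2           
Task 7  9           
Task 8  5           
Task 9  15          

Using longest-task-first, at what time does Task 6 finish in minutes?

100

LPT (decreasing processing time): Task 3 Task 5 Task 9 Task 2 Task 7 Task 4 Task 1 Task 8 Task 6.
Task 3: 0→25
Task 5: 25→42
Task 9: 42→57
Task 2: 57→69
Task 7: 69→78
Task 4: 78→86
Task 1: 86→93
Task 8: 93→98
Task 6: 98→100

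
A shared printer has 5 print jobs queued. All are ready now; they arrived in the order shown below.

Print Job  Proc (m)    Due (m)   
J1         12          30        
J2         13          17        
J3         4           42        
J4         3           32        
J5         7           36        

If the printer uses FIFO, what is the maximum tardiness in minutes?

FIFO (arrival order): J1 J2 J3 J4 J5.
J1: 0→12, due 30, tardiness 0
J2: 12→25, due 17, tardiness 8
J3: 25→29, due 42, tardiness 0
J4: 29→32, due 32, tardiness 0
J5: 32→39, due 36, tardiness 3
Maximum = 8.

8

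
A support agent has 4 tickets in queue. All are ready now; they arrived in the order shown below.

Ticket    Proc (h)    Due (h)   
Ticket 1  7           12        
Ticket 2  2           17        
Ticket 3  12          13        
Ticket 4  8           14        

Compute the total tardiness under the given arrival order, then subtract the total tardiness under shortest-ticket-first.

FIFO (arrival order): Ticket 1 Ticket 2 Ticket 3 Ticket 4.
Ticket 1: 0→7, due 12, tardiness 0
Ticket 2: 7→9, due 17, tardiness 0
Ticket 3: 9→21, due 13, tardiness 8
Ticket 4: 21→29, due 14, tardiness 15
Sum = 0+0+8+15 = 23.
SPT (increasing processing time): Ticket 2 Ticket 1 Ticket 4 Ticket 3.
Ticket 2: 0→2, due 17, tardiness 0
Ticket 1: 2→9, due 12, tardiness 0
Ticket 4: 9→17, due 14, tardiness 3
Ticket 3: 17→29, due 13, tardiness 16
Sum = 0+0+3+16 = 19.
Difference = 23 − 19 = 4.

4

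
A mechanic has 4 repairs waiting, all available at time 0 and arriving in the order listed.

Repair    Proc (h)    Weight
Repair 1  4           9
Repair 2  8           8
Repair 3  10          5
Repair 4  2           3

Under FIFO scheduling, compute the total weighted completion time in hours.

314

FIFO (arrival order): Repair 1 Repair 2 Repair 3 Repair 4.
Repair 1: finishes 4, weight 9, w·C = 36
Repair 2: finishes 12, weight 8, w·C = 96
Repair 3: finishes 22, weight 5, w·C = 110
Repair 4: finishes 24, weight 3, w·C = 72
Sum = 36+96+110+72 = 314.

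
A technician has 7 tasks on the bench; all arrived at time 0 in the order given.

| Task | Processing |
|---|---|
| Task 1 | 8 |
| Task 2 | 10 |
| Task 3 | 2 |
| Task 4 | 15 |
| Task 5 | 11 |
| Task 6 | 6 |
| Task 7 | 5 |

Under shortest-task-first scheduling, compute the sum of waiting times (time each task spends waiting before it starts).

SPT (increasing processing time): Task 3 Task 7 Task 6 Task 1 Task 2 Task 5 Task 4.
Task 3: waits 0, runs 0→2
Task 7: waits 2, runs 2→7
Task 6: waits 7, runs 7→13
Task 1: waits 13, runs 13→21
Task 2: waits 21, runs 21→31
Task 5: waits 31, runs 31→42
Task 4: waits 42, runs 42→57
Sum = 0+2+7+13+21+31+42 = 116.

116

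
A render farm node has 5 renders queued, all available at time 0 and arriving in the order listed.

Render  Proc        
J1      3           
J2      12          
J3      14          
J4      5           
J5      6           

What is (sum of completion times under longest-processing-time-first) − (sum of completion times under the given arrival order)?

LPT (decreasing processing time): J3 J2 J5 J4 J1.
J3: 0→14
J2: 14→26
J5: 26→32
J4: 32→37
J1: 37→40
Sum = 14+26+32+37+40 = 149.
FIFO (arrival order): J1 J2 J3 J4 J5.
J1: 0→3
J2: 3→15
J3: 15→29
J4: 29→34
J5: 34→40
Sum = 3+15+29+34+40 = 121.
Difference = 149 − 121 = 28.

28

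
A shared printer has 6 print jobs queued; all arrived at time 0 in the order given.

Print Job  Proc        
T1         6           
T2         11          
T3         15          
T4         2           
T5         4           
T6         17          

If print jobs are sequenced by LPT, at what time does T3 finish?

LPT (decreasing processing time): T6 T3 T2 T1 T5 T4.
T6: 0→17
T3: 17→32

32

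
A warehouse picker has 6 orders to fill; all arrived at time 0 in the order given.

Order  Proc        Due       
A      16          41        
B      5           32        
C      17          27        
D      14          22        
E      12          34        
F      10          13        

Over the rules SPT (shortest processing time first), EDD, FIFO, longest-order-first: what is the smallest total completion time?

219

SPT (increasing processing time): B F E D A C.
B: 0→5
F: 5→15
E: 15→27
D: 27→41
A: 41→57
C: 57→74
Sum = 5+15+27+41+57+74 = 219.
EDD (increasing due date): F D C B E A.
F: 0→10
D: 10→24
C: 24→41
B: 41→46
E: 46→58
A: 58→74
Sum = 10+24+41+46+58+74 = 253.
FIFO (arrival order): A B C D E F.
A: 0→16
B: 16→21
C: 21→38
D: 38→52
E: 52→64
F: 64→74
Sum = 16+21+38+52+64+74 = 265.
LPT (decreasing processing time): C A D E F B.
C: 0→17
A: 17→33
D: 33→47
E: 47→59
F: 59→69
B: 69→74
Sum = 17+33+47+59+69+74 = 299.
SPT 219, EDD 253, FIFO 265, LPT 299 → minimum 219.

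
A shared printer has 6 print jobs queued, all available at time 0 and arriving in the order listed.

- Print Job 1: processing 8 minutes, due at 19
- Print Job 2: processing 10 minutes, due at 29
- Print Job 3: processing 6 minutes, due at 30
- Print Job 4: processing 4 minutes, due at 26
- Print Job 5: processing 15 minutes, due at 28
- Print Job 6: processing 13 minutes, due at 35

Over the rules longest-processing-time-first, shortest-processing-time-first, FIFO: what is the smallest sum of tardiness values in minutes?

34

LPT (decreasing processing time): Print Job 5 Print Job 6 Print Job 2 Print Job 1 Print Job 3 Print Job 4.
Print Job 5: 0→15, due 28, tardiness 0
Print Job 6: 15→28, due 35, tardiness 0
Print Job 2: 28→38, due 29, tardiness 9
Print Job 1: 38→46, due 19, tardiness 27
Print Job 3: 46→52, due 30, tardiness 22
Print Job 4: 52→56, due 26, tardiness 30
Sum = 0+0+9+27+22+30 = 88.
SPT (increasing processing time): Print Job 4 Print Job 3 Print Job 1 Print Job 2 Print Job 6 Print Job 5.
Print Job 4: 0→4, due 26, tardiness 0
Print Job 3: 4→10, due 30, tardiness 0
Print Job 1: 10→18, due 19, tardiness 0
Print Job 2: 18→28, due 29, tardiness 0
Print Job 6: 28→41, due 35, tardiness 6
Print Job 5: 41→56, due 28, tardiness 28
Sum = 0+0+0+0+6+28 = 34.
FIFO (arrival order): Print Job 1 Print Job 2 Print Job 3 Print Job 4 Print Job 5 Print Job 6.
Print Job 1: 0→8, due 19, tardiness 0
Print Job 2: 8→18, due 29, tardiness 0
Print Job 3: 18→24, due 30, tardiness 0
Print Job 4: 24→28, due 26, tardiness 2
Print Job 5: 28→43, due 28, tardiness 15
Print Job 6: 43→56, due 35, tardiness 21
Sum = 0+0+0+2+15+21 = 38.
LPT 88, SPT 34, FIFO 38 → minimum 34.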